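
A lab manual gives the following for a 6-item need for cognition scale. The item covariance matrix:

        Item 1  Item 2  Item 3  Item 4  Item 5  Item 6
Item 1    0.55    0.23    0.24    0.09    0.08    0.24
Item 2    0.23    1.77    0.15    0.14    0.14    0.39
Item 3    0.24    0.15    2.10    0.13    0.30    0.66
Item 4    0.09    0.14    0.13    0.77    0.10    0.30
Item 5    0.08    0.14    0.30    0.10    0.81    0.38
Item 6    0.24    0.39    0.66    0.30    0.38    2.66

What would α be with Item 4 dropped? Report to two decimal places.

Remaining items: Item 1, Item 2, Item 3, Item 5, Item 6 (k = 5).
ΣVar(i) = 0.55 + 1.77 + 2.10 + 0.81 + 2.66 = 7.89
σ²_total = 7.89 + 2 × 2.81 = 13.51
α (item deleted) = (5/4)·(1 − 7.89/13.51) = 0.52

α = 0.52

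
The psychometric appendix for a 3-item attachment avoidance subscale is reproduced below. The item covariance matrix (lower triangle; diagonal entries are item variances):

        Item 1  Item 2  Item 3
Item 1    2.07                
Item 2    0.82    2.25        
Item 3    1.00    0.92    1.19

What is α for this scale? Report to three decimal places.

Σσ²ᵢ = 2.07 + 2.25 + 1.19 = 5.51
Sum of off-diagonal covariances = 2.74
Var(T) = 5.51 + 2 × 2.74 = 10.99
α = (k/(k−1))·(1 − Σσ²ᵢ/Var(T)) = (3/2)·(1 − 5.51/10.99) = 0.748

α = 0.748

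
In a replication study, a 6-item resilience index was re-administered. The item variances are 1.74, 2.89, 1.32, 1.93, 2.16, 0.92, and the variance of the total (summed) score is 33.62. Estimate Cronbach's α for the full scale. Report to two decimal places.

α = 0.81

Σσ²ᵢ = 1.74 + 2.89 + 1.32 + 1.93 + 2.16 + 0.92 = 10.96
α = (k/(k−1))·(1 − Σσ²ᵢ/σ²_T) = (6/5)·(1 − 10.96/33.62) = 0.81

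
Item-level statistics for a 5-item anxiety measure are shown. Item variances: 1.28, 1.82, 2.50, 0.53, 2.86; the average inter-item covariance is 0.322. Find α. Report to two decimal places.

ΣVar(i) = 1.28 + 1.82 + 2.50 + 0.53 + 2.86 = 8.99
Sum of the 10 distinct covariances = 10 × 0.322 = 3.220
Var(T) = ΣVar(i) + 2·Σcov = 8.99 + 2 × 3.220 = 15.430
α = (5/4)·(1 − 8.99/15.430) = 0.52

α = 0.52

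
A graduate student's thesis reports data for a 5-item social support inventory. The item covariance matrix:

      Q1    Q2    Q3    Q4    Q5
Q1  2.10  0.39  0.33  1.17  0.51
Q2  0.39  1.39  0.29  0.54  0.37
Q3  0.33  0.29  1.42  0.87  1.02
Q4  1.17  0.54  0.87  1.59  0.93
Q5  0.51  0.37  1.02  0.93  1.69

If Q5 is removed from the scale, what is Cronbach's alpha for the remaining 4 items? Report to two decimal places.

α = 0.70

Remaining items: Q1, Q2, Q3, Q4 (k = 4).
sum of item variances = 2.10 + 1.39 + 1.42 + 1.59 = 6.50
Var(T) = 6.50 + 2 × 3.59 = 13.68
α (item deleted) = (4/3)·(1 − 6.50/13.68) = 0.70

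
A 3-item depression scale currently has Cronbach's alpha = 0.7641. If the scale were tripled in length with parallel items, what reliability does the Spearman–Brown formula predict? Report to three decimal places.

Length factor m = 3
α' = m·α / (1 + (m−1)·α)
   = 3 × 0.7641 / (1 + (3 − 1) × 0.7641)
   = 2.2923 / 2.5282 = 0.907

predicted reliability = 0.907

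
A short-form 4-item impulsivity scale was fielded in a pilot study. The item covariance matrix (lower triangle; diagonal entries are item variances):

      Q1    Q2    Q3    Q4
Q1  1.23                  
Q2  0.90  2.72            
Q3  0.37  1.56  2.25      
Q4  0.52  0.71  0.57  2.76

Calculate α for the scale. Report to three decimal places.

Σσᵢ² = 1.23 + 2.72 + 2.25 + 2.76 = 8.96
Σ_{i<j} σ_ij = 4.63
total variance = 8.96 + 2 × 4.63 = 18.22
α = (k/(k−1))·(1 − Σσᵢ²/total variance) = (4/3)·(1 − 8.96/18.22) = 0.678

α = 0.678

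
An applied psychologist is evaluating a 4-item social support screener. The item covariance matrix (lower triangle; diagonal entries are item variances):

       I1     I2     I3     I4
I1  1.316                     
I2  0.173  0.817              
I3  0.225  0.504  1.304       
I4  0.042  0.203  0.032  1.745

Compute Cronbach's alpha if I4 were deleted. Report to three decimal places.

Remaining items: I1, I2, I3 (k = 3).
ΣVar(i) = 1.316 + 0.817 + 1.304 = 3.437
σ²_T = 3.437 + 2 × 0.902 = 5.241
α (item deleted) = (3/2)·(1 − 3.437/5.241) = 0.516

α = 0.516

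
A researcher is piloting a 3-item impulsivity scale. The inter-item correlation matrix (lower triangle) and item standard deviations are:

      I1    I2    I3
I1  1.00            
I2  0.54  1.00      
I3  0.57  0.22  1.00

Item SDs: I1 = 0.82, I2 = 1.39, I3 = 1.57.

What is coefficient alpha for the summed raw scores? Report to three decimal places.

Σσ²ᵢ = 0.82² + 1.39² + 1.57² = 5.0694
Covariances σ_ij = r_ij · s_i · s_j:
  σ(I1,I2) = 0.54 × 0.82 × 1.39 = 0.6155
  σ(I1,I3) = 0.57 × 0.82 × 1.57 = 0.7338
  σ(I2,I3) = 0.22 × 1.39 × 1.57 = 0.4801
σ²_T = Σσ²ᵢ + 2·Σσ_ij = 5.0694 + 2 × 1.8294 = 8.7282
α = (3/2)·(1 − 5.0694/8.7282) = 0.629

coefficient alpha = 0.629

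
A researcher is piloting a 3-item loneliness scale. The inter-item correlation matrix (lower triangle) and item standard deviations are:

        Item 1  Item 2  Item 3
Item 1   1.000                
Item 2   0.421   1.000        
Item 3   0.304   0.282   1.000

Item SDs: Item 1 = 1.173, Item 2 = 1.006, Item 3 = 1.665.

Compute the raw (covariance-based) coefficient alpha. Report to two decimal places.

Σσ²ᵢ = 1.173² + 1.006² + 1.665² = 5.1602
Covariances σ_ij = r_ij · s_i · s_j:
  σ(Item 1,Item 2) = 0.421 × 1.173 × 1.006 = 0.4968
  σ(Item 1,Item 3) = 0.304 × 1.173 × 1.665 = 0.5937
  σ(Item 2,Item 3) = 0.282 × 1.006 × 1.665 = 0.4723
σ²_T = Σσ²ᵢ + 2·Σσ_ij = 5.1602 + 2 × 1.5628 = 8.2858
α = (3/2)·(1 − 5.1602/8.2858) = 0.57

α = 0.57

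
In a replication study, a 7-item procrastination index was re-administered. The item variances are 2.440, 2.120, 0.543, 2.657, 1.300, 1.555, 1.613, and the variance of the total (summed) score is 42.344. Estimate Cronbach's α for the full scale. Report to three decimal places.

α = 0.830

sum of item variances = 2.440 + 2.120 + 0.543 + 2.657 + 1.300 + 1.555 + 1.613 = 12.228
α = (k/(k−1))·(1 − sum of item variances/total variance) = (7/6)·(1 − 12.228/42.344) = 0.830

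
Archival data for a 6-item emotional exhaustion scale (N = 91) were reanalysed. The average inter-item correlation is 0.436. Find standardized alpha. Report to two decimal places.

Standardized α = k·r̄ / (1 + (k−1)·r̄) = 6 × 0.436 / (1 + 5 × 0.436)
  = 2.6160 / 3.1800 = 0.82

α = 0.82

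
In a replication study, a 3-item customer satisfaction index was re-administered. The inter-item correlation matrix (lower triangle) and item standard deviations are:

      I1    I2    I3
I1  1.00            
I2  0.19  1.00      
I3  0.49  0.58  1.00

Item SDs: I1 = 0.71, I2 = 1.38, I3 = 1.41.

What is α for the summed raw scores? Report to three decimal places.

Σσ²ᵢ = 0.71² + 1.38² + 1.41² = 4.3966
Covariances σ_ij = r_ij · s_i · s_j:
  σ(I1,I2) = 0.19 × 0.71 × 1.38 = 0.1862
  σ(I1,I3) = 0.49 × 0.71 × 1.41 = 0.4905
  σ(I2,I3) = 0.58 × 1.38 × 1.41 = 1.1286
σ²_T = Σσ²ᵢ + 2·Σσ_ij = 4.3966 + 2 × 1.8053 = 8.0072
α = (3/2)·(1 − 4.3966/8.0072) = 0.676

α = 0.676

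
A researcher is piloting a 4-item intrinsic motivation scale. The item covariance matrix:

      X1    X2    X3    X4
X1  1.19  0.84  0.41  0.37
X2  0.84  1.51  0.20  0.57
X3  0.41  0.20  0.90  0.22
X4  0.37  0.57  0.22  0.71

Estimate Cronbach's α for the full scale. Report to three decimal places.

sum of item variances = 1.19 + 1.51 + 0.90 + 0.71 = 4.31
Sum of off-diagonal covariances = 2.61
Var(T) = 4.31 + 2 × 2.61 = 9.53
α = (k/(k−1))·(1 − sum of item variances/Var(T)) = (4/3)·(1 − 4.31/9.53) = 0.730

Cronbach's α = 0.730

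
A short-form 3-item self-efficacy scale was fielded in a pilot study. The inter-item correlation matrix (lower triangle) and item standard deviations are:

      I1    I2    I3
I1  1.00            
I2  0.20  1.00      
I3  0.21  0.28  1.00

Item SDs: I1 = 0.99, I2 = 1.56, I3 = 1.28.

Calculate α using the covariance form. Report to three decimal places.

Σσ²ᵢ = 0.99² + 1.56² + 1.28² = 5.0521
Covariances σ_ij = r_ij · s_i · s_j:
  σ(I1,I2) = 0.20 × 0.99 × 1.56 = 0.3089
  σ(I1,I3) = 0.21 × 0.99 × 1.28 = 0.2661
  σ(I2,I3) = 0.28 × 1.56 × 1.28 = 0.5591
σ²_T = Σσ²ᵢ + 2·Σσ_ij = 5.0521 + 2 × 1.1341 = 7.3203
α = (3/2)·(1 − 5.0521/7.3203) = 0.465

α = 0.465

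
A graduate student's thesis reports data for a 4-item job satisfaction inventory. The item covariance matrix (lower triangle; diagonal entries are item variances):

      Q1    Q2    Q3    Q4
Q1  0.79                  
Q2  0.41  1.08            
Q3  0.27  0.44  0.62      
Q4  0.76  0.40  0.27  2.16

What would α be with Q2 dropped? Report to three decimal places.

Remaining items: Q1, Q3, Q4 (k = 3).
ΣVar(i) = 0.79 + 0.62 + 2.16 = 3.57
total variance = 3.57 + 2 × 1.30 = 6.17
α (item deleted) = (3/2)·(1 − 3.57/6.17) = 0.632

α = 0.632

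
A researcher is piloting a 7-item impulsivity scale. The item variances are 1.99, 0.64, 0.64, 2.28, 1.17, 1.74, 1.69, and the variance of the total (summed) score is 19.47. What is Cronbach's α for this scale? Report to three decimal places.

α = 0.558

sum of item variances = 1.99 + 0.64 + 0.64 + 2.28 + 1.17 + 1.74 + 1.69 = 10.15
α = (k/(k−1))·(1 − sum of item variances/total variance) = (7/6)·(1 − 10.15/19.47) = 0.558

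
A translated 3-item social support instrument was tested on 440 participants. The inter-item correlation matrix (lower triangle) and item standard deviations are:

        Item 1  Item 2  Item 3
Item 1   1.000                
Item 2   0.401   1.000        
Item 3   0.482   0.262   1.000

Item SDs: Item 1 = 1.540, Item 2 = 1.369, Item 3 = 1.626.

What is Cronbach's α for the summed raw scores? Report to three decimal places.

α = 0.650

Σσ²ᵢ = 1.540² + 1.369² + 1.626² = 6.8896
Covariances σ_ij = r_ij · s_i · s_j:
  σ(Item 1,Item 2) = 0.401 × 1.540 × 1.369 = 0.8454
  σ(Item 1,Item 3) = 0.482 × 1.540 × 1.626 = 1.2069
  σ(Item 2,Item 3) = 0.262 × 1.369 × 1.626 = 0.5832
σ²_T = Σσ²ᵢ + 2·Σσ_ij = 6.8896 + 2 × 2.6355 = 12.1606
α = (3/2)·(1 − 6.8896/12.1606) = 0.650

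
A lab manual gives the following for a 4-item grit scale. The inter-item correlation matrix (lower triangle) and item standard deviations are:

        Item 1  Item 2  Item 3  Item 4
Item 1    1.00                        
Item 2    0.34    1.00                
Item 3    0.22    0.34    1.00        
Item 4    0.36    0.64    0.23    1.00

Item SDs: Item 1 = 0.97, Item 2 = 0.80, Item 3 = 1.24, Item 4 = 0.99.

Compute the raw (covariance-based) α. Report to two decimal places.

α = 0.66

Σσ²ᵢ = 0.97² + 0.80² + 1.24² + 0.99² = 4.0986
Covariances σ_ij = r_ij · s_i · s_j:
  σ(Item 1,Item 2) = 0.34 × 0.97 × 0.80 = 0.2638
  σ(Item 1,Item 3) = 0.22 × 0.97 × 1.24 = 0.2646
  σ(Item 1,Item 4) = 0.36 × 0.97 × 0.99 = 0.3457
  σ(Item 2,Item 3) = 0.34 × 0.80 × 1.24 = 0.3373
  σ(Item 2,Item 4) = 0.64 × 0.80 × 0.99 = 0.5069
  σ(Item 3,Item 4) = 0.23 × 1.24 × 0.99 = 0.2823
σ²_T = Σσ²ᵢ + 2·Σσ_ij = 4.0986 + 2 × 2.0006 = 8.0998
α = (4/3)·(1 − 4.0986/8.0998) = 0.66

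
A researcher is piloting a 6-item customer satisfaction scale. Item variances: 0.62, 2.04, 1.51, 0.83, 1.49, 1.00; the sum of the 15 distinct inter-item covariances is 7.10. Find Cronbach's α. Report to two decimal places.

Cronbach's α = 0.79

ΣVar(i) = 0.62 + 2.04 + 1.51 + 0.83 + 1.49 + 1.00 = 7.49
Sum of distinct covariances = 7.10
total variance = ΣVar(i) + 2·Σcov = 7.49 + 2 × 7.10 = 21.69
α = (6/5)·(1 − 7.49/21.69) = 0.79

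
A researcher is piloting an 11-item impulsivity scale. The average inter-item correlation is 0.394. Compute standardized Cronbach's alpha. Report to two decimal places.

Standardized α = k·r̄ / (1 + (k−1)·r̄) = 11 × 0.394 / (1 + 10 × 0.394)
  = 4.3340 / 4.9400 = 0.88

standardized Cronbach's alpha = 0.88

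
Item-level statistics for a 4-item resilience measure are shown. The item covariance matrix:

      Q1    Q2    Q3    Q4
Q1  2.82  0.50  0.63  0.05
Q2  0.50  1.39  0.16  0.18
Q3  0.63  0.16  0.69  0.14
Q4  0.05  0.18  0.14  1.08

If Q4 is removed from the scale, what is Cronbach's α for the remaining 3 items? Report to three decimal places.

α = 0.517

Remaining items: Q1, Q2, Q3 (k = 3).
Σσᵢ² = 2.82 + 1.39 + 0.69 = 4.90
σ²_total = 4.90 + 2 × 1.29 = 7.48
α (item deleted) = (3/2)·(1 − 4.90/7.48) = 0.517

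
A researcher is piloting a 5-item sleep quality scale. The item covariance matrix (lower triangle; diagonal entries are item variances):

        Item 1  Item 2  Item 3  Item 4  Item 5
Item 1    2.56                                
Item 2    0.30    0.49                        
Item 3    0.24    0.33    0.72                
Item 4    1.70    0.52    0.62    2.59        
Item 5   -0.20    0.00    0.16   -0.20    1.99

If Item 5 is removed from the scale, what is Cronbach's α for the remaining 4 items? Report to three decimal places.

Remaining items: Item 1, Item 2, Item 3, Item 4 (k = 4).
Σσ²ᵢ = 2.56 + 0.49 + 0.72 + 2.59 = 6.36
Var(T) = 6.36 + 2 × 3.71 = 13.78
α (item deleted) = (4/3)·(1 − 6.36/13.78) = 0.718

α = 0.718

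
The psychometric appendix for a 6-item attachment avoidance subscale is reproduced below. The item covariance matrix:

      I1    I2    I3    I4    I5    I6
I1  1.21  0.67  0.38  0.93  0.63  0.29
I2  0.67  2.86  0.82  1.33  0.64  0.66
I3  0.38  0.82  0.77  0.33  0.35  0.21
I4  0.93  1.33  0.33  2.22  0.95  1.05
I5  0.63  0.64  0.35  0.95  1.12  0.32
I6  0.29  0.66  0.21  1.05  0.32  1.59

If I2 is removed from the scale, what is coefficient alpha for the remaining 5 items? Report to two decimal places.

coefficient alpha = 0.76

Remaining items: I1, I3, I4, I5, I6 (k = 5).
ΣVar(i) = 1.21 + 0.77 + 2.22 + 1.12 + 1.59 = 6.91
Var(T) = 6.91 + 2 × 5.44 = 17.79
α (item deleted) = (5/4)·(1 − 6.91/17.79) = 0.76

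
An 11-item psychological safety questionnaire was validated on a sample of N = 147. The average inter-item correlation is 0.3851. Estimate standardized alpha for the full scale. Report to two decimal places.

α = 0.87

Standardized α = k·r̄ / (1 + (k−1)·r̄) = 11 × 0.3851 / (1 + 10 × 0.3851)
  = 4.2361 / 4.8510 = 0.87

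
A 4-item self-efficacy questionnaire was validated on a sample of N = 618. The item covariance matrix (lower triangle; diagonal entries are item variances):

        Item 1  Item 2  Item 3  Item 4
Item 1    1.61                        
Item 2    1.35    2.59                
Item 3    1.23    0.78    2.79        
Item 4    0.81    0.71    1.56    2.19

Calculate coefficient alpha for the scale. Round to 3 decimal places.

Σσᵢ² = 1.61 + 2.59 + 2.79 + 2.19 = 9.18
Sum of off-diagonal covariances = 6.44
total variance = 9.18 + 2 × 6.44 = 22.06
α = (k/(k−1))·(1 − Σσᵢ²/total variance) = (4/3)·(1 − 9.18/22.06) = 0.778

coefficient alpha = 0.778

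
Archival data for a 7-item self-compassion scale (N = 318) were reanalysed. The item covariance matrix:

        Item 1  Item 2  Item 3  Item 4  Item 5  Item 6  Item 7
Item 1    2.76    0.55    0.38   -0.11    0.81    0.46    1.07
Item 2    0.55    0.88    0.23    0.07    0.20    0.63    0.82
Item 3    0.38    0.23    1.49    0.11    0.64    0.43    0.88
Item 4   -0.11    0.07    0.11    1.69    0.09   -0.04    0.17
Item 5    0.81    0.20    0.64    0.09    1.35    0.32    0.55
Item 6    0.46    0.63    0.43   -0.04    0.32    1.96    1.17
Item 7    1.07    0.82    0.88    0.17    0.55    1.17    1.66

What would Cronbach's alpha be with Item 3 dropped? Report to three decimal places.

Remaining items: Item 1, Item 2, Item 4, Item 5, Item 6, Item 7 (k = 6).
ΣVar(i) = 2.76 + 0.88 + 1.69 + 1.35 + 1.96 + 1.66 = 10.30
σ²_T = 10.30 + 2 × 6.76 = 23.82
α (item deleted) = (6/5)·(1 − 10.30/23.82) = 0.681

Cronbach's alpha = 0.681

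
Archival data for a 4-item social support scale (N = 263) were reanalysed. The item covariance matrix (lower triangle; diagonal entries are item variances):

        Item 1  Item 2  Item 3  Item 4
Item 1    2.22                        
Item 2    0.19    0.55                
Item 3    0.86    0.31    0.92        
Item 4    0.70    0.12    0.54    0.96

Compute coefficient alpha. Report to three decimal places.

Σσᵢ² = 2.22 + 0.55 + 0.92 + 0.96 = 4.65
Sum of off-diagonal covariances = 2.72
σ²_T = 4.65 + 2 × 2.72 = 10.09
α = (k/(k−1))·(1 − Σσᵢ²/σ²_T) = (4/3)·(1 − 4.65/10.09) = 0.719

α = 0.719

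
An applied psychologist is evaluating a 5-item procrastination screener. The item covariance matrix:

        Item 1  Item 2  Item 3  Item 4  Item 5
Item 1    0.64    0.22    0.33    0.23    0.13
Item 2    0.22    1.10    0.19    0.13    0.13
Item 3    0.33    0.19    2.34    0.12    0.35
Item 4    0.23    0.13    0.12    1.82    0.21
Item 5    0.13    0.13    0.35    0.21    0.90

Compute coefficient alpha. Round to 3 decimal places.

α = 0.469

Σσ²ᵢ = 0.64 + 1.10 + 2.34 + 1.82 + 0.90 = 6.80
Sum of off-diagonal covariances = 2.04
σ²_T = 6.80 + 2 × 2.04 = 10.88
α = (k/(k−1))·(1 − Σσ²ᵢ/σ²_T) = (5/4)·(1 − 6.80/10.88) = 0.469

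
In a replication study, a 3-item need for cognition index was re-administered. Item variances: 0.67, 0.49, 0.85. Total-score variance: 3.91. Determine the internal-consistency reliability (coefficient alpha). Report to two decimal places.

α = 0.73

Σσ²ᵢ = 0.67 + 0.49 + 0.85 = 2.01
α = (k/(k−1))·(1 − Σσ²ᵢ/total variance) = (3/2)·(1 − 2.01/3.91) = 0.73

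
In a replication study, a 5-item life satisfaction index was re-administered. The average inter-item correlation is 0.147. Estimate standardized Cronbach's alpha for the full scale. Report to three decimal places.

standardized Cronbach's alpha = 0.463

Standardized α = k·r̄ / (1 + (k−1)·r̄) = 5 × 0.147 / (1 + 4 × 0.147)
  = 0.7350 / 1.5880 = 0.463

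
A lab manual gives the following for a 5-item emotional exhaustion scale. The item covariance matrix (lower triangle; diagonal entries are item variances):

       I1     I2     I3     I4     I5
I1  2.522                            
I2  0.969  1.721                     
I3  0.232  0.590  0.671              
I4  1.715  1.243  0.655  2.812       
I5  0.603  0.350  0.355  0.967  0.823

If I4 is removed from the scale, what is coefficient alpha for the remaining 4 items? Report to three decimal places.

Remaining items: I1, I2, I3, I5 (k = 4).
Σσᵢ² = 2.522 + 1.721 + 0.671 + 0.823 = 5.737
Var(T) = 5.737 + 2 × 3.099 = 11.935
α (item deleted) = (4/3)·(1 − 5.737/11.935) = 0.692

coefficient alpha = 0.692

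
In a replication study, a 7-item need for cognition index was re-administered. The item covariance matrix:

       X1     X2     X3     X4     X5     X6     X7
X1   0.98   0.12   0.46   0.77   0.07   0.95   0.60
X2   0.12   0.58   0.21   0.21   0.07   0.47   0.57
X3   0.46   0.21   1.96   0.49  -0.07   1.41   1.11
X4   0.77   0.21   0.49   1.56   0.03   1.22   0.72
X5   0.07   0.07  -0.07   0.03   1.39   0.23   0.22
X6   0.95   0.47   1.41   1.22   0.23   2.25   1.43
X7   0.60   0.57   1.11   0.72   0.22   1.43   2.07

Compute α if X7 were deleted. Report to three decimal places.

Remaining items: X1, X2, X3, X4, X5, X6 (k = 6).
Σσ²ᵢ = 0.98 + 0.58 + 1.96 + 1.56 + 1.39 + 2.25 = 8.72
Var(T) = 8.72 + 2 × 6.64 = 22.00
α (item deleted) = (6/5)·(1 − 8.72/22.00) = 0.724

α = 0.724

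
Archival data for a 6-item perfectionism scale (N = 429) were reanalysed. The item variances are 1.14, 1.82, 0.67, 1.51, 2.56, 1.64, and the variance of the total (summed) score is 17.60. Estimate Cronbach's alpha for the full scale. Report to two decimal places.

Cronbach's alpha = 0.56

ΣVar(i) = 1.14 + 1.82 + 0.67 + 1.51 + 2.56 + 1.64 = 9.34
α = (k/(k−1))·(1 − ΣVar(i)/σ²_total) = (6/5)·(1 − 9.34/17.60) = 0.56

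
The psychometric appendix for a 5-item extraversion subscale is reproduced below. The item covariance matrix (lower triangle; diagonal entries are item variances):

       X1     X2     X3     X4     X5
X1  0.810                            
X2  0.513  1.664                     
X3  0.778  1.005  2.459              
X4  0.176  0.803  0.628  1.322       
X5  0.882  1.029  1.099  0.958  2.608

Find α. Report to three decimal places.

α = 0.800

Σσᵢ² = 0.810 + 1.664 + 2.459 + 1.322 + 2.608 = 8.863
Sum of the distinct covariances = 7.871
Var(T) = 8.863 + 2 × 7.871 = 24.605
α = (k/(k−1))·(1 − Σσᵢ²/Var(T)) = (5/4)·(1 − 8.863/24.605) = 0.800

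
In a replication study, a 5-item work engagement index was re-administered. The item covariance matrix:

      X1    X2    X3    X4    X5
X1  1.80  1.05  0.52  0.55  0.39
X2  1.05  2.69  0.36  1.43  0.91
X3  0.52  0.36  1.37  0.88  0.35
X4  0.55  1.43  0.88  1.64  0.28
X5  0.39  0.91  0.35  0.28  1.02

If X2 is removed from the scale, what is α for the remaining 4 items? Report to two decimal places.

α = 0.67

Remaining items: X1, X3, X4, X5 (k = 4).
sum of item variances = 1.80 + 1.37 + 1.64 + 1.02 = 5.83
total variance = 5.83 + 2 × 2.97 = 11.77
α (item deleted) = (4/3)·(1 − 5.83/11.77) = 0.67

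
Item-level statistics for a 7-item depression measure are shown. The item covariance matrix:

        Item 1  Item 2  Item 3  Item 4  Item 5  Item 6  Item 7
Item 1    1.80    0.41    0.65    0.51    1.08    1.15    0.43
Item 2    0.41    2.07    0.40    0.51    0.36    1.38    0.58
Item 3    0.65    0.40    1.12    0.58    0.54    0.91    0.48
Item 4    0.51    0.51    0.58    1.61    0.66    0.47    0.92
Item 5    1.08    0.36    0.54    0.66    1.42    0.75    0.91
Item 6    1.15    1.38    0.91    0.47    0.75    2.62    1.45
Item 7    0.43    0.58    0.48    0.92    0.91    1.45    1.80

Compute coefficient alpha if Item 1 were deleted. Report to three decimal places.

Remaining items: Item 2, Item 3, Item 4, Item 5, Item 6, Item 7 (k = 6).
Σσᵢ² = 2.07 + 1.12 + 1.61 + 1.42 + 2.62 + 1.80 = 10.64
total variance = 10.64 + 2 × 10.90 = 32.44
α (item deleted) = (6/5)·(1 − 10.64/32.44) = 0.806

α = 0.806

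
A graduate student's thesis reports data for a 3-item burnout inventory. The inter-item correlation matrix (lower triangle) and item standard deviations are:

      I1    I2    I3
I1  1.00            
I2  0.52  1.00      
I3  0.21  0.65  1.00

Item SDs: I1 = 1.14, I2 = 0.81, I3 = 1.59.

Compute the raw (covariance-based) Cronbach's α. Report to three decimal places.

Σσ²ᵢ = 1.14² + 0.81² + 1.59² = 4.4838
Covariances σ_ij = r_ij · s_i · s_j:
  σ(I1,I2) = 0.52 × 1.14 × 0.81 = 0.4802
  σ(I1,I3) = 0.21 × 1.14 × 1.59 = 0.3806
  σ(I2,I3) = 0.65 × 0.81 × 1.59 = 0.8371
σ²_T = Σσ²ᵢ + 2·Σσ_ij = 4.4838 + 2 × 1.6979 = 7.8796
α = (3/2)·(1 − 4.4838/7.8796) = 0.646

Cronbach's α = 0.646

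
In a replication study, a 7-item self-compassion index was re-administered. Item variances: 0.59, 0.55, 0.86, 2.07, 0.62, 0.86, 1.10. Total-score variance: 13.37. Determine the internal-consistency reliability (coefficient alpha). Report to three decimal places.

coefficient alpha = 0.586

sum of item variances = 0.59 + 0.55 + 0.86 + 2.07 + 0.62 + 0.86 + 1.10 = 6.65
α = (k/(k−1))·(1 − sum of item variances/σ²_total) = (7/6)·(1 − 6.65/13.37) = 0.586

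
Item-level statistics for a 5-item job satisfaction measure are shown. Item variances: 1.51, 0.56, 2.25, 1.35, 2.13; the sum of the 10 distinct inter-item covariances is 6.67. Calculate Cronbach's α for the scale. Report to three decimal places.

α = 0.789

sum of item variances = 1.51 + 0.56 + 2.25 + 1.35 + 2.13 = 7.80
Sum of distinct covariances = 6.67
σ²_T = sum of item variances + 2·Σcov = 7.80 + 2 × 6.67 = 21.14
α = (5/4)·(1 − 7.80/21.14) = 0.789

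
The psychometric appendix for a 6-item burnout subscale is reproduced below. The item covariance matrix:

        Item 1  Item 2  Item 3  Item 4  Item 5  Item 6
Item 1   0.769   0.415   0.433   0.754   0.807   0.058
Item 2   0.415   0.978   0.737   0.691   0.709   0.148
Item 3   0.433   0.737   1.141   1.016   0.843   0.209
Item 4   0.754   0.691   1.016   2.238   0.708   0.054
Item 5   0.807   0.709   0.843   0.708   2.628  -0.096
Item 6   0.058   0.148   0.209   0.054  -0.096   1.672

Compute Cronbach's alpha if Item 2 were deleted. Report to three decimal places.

Remaining items: Item 1, Item 3, Item 4, Item 5, Item 6 (k = 5).
ΣVar(i) = 0.769 + 1.141 + 2.238 + 2.628 + 1.672 = 8.448
σ²_T = 8.448 + 2 × 4.786 = 18.020
α (item deleted) = (5/4)·(1 − 8.448/18.020) = 0.664

α = 0.664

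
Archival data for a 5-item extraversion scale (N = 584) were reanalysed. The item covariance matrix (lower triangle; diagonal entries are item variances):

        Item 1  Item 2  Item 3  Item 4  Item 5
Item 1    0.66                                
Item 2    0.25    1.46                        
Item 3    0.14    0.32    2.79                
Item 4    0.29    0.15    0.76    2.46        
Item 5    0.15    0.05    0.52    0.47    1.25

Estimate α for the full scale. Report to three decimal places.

Σσᵢ² = 0.66 + 1.46 + 2.79 + 2.46 + 1.25 = 8.62
Σ_{i<j} σ_ij = 3.10
Var(T) = 8.62 + 2 × 3.10 = 14.82
α = (k/(k−1))·(1 − Σσᵢ²/Var(T)) = (5/4)·(1 − 8.62/14.82) = 0.523

α = 0.523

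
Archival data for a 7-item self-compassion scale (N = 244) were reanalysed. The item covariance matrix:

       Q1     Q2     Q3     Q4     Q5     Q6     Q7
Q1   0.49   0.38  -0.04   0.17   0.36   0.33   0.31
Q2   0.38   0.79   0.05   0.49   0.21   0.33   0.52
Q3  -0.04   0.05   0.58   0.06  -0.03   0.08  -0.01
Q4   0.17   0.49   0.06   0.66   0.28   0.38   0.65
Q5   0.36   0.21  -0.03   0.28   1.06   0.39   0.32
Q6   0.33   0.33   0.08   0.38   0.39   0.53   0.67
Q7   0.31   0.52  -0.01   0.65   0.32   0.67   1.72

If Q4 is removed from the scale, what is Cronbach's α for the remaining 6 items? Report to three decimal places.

Remaining items: Q1, Q2, Q3, Q5, Q6, Q7 (k = 6).
Σσᵢ² = 0.49 + 0.79 + 0.58 + 1.06 + 0.53 + 1.72 = 5.17
Var(T) = 5.17 + 2 × 3.87 = 12.91
α (item deleted) = (6/5)·(1 − 5.17/12.91) = 0.719

α = 0.719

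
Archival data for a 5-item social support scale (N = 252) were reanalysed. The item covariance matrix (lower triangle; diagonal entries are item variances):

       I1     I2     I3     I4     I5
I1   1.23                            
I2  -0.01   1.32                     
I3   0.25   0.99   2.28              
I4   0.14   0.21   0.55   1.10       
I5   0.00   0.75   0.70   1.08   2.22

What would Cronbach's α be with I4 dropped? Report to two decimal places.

Remaining items: I1, I2, I3, I5 (k = 4).
Σσᵢ² = 1.23 + 1.32 + 2.28 + 2.22 = 7.05
σ²_total = 7.05 + 2 × 2.68 = 12.41
α (item deleted) = (4/3)·(1 − 7.05/12.41) = 0.58

α = 0.58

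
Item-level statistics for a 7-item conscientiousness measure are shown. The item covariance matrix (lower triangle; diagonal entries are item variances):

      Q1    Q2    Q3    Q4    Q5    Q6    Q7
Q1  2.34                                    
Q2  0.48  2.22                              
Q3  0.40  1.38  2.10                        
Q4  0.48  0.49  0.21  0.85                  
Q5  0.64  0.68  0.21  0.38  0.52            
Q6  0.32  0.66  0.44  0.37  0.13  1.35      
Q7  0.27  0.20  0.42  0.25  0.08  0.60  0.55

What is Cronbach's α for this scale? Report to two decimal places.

Cronbach's α = 0.75

sum of item variances = 2.34 + 2.22 + 2.10 + 0.85 + 0.52 + 1.35 + 0.55 = 9.93
Sum of off-diagonal covariances = 9.09
total variance = 9.93 + 2 × 9.09 = 28.11
α = (k/(k−1))·(1 − sum of item variances/total variance) = (7/6)·(1 − 9.93/28.11) = 0.75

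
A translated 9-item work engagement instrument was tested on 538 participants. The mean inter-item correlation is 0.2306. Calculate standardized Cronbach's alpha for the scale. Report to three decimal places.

standardized Cronbach's alpha = 0.730

Standardized α = k·r̄ / (1 + (k−1)·r̄) = 9 × 0.2306 / (1 + 8 × 0.2306)
  = 2.0754 / 2.8448 = 0.730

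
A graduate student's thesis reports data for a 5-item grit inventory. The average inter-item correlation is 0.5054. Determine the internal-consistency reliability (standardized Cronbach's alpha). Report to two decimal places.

Standardized α = k·r̄ / (1 + (k−1)·r̄) = 5 × 0.5054 / (1 + 4 × 0.5054)
  = 2.5270 / 3.0216 = 0.84

standardized Cronbach's alpha = 0.84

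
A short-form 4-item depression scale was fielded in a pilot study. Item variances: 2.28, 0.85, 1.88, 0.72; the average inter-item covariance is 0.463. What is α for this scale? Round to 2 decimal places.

α = 0.66

Σσᵢ² = 2.28 + 0.85 + 1.88 + 0.72 = 5.73
Sum of the 6 distinct covariances = 6 × 0.463 = 2.778
σ²_T = Σσᵢ² + 2·Σcov = 5.73 + 2 × 2.778 = 11.286
α = (4/3)·(1 − 5.73/11.286) = 0.66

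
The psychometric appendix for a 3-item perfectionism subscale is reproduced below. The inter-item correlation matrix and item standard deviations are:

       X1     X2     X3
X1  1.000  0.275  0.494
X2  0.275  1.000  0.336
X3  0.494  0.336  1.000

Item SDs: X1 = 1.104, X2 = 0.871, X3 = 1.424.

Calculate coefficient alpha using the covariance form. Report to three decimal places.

Σσ²ᵢ = 1.104² + 0.871² + 1.424² = 4.0052
Covariances σ_ij = r_ij · s_i · s_j:
  σ(X1,X2) = 0.275 × 1.104 × 0.871 = 0.2644
  σ(X1,X3) = 0.494 × 1.104 × 1.424 = 0.7766
  σ(X2,X3) = 0.336 × 0.871 × 1.424 = 0.4167
σ²_T = Σσ²ᵢ + 2·Σσ_ij = 4.0052 + 2 × 1.4577 = 6.9206
α = (3/2)·(1 − 4.0052/6.9206) = 0.632

coefficient alpha = 0.632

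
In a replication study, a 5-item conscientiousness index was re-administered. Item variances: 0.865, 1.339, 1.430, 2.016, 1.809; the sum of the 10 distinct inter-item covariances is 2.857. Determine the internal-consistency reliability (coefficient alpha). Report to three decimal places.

ΣVar(i) = 0.865 + 1.339 + 1.430 + 2.016 + 1.809 = 7.459
Sum of distinct covariances = 2.857
Var(T) = ΣVar(i) + 2·Σcov = 7.459 + 2 × 2.857 = 13.173
α = (5/4)·(1 − 7.459/13.173) = 0.542

α = 0.542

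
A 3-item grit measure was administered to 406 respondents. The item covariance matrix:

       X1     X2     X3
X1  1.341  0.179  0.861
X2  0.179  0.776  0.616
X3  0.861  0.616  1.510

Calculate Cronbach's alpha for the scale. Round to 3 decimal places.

ΣVar(i) = 1.341 + 0.776 + 1.510 = 3.627
Sum of off-diagonal covariances = 1.656
σ²_total = 3.627 + 2 × 1.656 = 6.939
α = (k/(k−1))·(1 − ΣVar(i)/σ²_total) = (3/2)·(1 − 3.627/6.939) = 0.716

Cronbach's alpha = 0.716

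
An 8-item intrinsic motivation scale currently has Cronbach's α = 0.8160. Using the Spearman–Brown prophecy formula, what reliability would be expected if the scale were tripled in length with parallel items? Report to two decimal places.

predicted reliability = 0.93

Length factor m = 3
α' = m·α / (1 + (m−1)·α)
   = 3 × 0.8160 / (1 + (3 − 1) × 0.8160)
   = 2.4480 / 2.6320 = 0.93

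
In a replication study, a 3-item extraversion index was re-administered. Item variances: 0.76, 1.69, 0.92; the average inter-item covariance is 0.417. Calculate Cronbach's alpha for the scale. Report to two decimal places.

sum of item variances = 0.76 + 1.69 + 0.92 = 3.37
Sum of the 3 distinct covariances = 3 × 0.417 = 1.251
σ²_T = sum of item variances + 2·Σcov = 3.37 + 2 × 1.251 = 5.872
α = (3/2)·(1 − 3.37/5.872) = 0.64

α = 0.64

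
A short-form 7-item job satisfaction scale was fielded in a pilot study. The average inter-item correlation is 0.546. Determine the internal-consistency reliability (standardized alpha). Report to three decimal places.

Standardized α = k·r̄ / (1 + (k−1)·r̄) = 7 × 0.546 / (1 + 6 × 0.546)
  = 3.8220 / 4.2760 = 0.894

α = 0.894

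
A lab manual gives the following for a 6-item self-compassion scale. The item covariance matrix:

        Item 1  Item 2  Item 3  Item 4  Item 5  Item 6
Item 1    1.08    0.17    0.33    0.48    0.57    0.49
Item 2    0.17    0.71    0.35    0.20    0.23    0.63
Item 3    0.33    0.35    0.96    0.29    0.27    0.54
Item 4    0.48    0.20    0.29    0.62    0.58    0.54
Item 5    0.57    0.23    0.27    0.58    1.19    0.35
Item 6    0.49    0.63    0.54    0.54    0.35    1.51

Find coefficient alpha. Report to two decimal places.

ΣVar(i) = 1.08 + 0.71 + 0.96 + 0.62 + 1.19 + 1.51 = 6.07
Sum of off-diagonal covariances = 6.02
total variance = 6.07 + 2 × 6.02 = 18.11
α = (k/(k−1))·(1 − ΣVar(i)/total variance) = (6/5)·(1 − 6.07/18.11) = 0.80

α = 0.80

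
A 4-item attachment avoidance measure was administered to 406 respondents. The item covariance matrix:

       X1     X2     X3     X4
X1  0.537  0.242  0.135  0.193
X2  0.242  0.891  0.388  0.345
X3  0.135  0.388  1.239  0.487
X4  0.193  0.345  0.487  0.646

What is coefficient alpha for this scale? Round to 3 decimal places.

Σσᵢ² = 0.537 + 0.891 + 1.239 + 0.646 = 3.313
Sum of off-diagonal covariances = 1.790
total variance = 3.313 + 2 × 1.790 = 6.893
α = (k/(k−1))·(1 − Σσᵢ²/total variance) = (4/3)·(1 − 3.313/6.893) = 0.692

coefficient alpha = 0.692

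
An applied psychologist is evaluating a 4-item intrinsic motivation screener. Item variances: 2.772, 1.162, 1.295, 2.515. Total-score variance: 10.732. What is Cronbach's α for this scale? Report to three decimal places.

ΣVar(i) = 2.772 + 1.162 + 1.295 + 2.515 = 7.744
α = (k/(k−1))·(1 − ΣVar(i)/total variance) = (4/3)·(1 − 7.744/10.732) = 0.371

Cronbach's α = 0.371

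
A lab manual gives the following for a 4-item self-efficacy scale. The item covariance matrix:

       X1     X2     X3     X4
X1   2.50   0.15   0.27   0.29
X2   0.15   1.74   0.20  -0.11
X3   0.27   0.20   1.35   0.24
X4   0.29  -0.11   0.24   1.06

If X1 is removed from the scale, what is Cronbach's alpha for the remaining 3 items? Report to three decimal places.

Cronbach's alpha = 0.206

Remaining items: X2, X3, X4 (k = 3).
sum of item variances = 1.74 + 1.35 + 1.06 = 4.15
total variance = 4.15 + 2 × 0.33 = 4.81
α (item deleted) = (3/2)·(1 − 4.15/4.81) = 0.206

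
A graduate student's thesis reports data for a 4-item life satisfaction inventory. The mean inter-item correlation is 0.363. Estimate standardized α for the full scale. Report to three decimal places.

standardized α = 0.695

Standardized α = k·r̄ / (1 + (k−1)·r̄) = 4 × 0.363 / (1 + 3 × 0.363)
  = 1.4520 / 2.0890 = 0.695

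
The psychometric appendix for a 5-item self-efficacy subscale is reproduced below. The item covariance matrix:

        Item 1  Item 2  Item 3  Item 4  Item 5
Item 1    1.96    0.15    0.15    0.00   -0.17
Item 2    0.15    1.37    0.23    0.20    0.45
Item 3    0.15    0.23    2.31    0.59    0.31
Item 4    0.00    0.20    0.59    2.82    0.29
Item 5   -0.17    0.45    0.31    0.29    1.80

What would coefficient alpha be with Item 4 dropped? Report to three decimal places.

α = 0.309

Remaining items: Item 1, Item 2, Item 3, Item 5 (k = 4).
Σσᵢ² = 1.96 + 1.37 + 2.31 + 1.80 = 7.44
σ²_total = 7.44 + 2 × 1.12 = 9.68
α (item deleted) = (4/3)·(1 − 7.44/9.68) = 0.309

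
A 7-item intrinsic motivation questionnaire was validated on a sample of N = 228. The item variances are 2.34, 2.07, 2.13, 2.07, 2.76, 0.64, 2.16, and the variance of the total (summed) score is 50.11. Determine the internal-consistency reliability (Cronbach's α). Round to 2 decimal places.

α = 0.84

ΣVar(i) = 2.34 + 2.07 + 2.13 + 2.07 + 2.76 + 0.64 + 2.16 = 14.17
α = (k/(k−1))·(1 − ΣVar(i)/Var(T)) = (7/6)·(1 − 14.17/50.11) = 0.84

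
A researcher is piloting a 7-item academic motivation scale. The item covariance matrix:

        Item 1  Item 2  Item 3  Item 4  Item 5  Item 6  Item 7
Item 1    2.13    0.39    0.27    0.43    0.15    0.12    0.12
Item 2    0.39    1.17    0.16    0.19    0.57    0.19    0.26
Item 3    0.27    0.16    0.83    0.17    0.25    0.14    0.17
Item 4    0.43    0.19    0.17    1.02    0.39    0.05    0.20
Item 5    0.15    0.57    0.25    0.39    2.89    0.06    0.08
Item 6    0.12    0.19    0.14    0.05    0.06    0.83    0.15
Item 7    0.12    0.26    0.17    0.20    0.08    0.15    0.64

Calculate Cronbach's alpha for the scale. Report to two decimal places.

Σσ²ᵢ = 2.13 + 1.17 + 0.83 + 1.02 + 2.89 + 0.83 + 0.64 = 9.51
Sum of the distinct covariances = 4.51
σ²_total = 9.51 + 2 × 4.51 = 18.53
α = (k/(k−1))·(1 − Σσ²ᵢ/σ²_total) = (7/6)·(1 − 9.51/18.53) = 0.57

α = 0.57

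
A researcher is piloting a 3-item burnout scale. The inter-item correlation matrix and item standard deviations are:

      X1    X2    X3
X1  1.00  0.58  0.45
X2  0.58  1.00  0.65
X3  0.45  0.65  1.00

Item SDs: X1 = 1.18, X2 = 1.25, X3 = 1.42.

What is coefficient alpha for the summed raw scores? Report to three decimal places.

coefficient alpha = 0.790

Σσ²ᵢ = 1.18² + 1.25² + 1.42² = 4.9713
Covariances σ_ij = r_ij · s_i · s_j:
  σ(X1,X2) = 0.58 × 1.18 × 1.25 = 0.8555
  σ(X1,X3) = 0.45 × 1.18 × 1.42 = 0.7540
  σ(X2,X3) = 0.65 × 1.25 × 1.42 = 1.1538
σ²_T = Σσ²ᵢ + 2·Σσ_ij = 4.9713 + 2 × 2.7633 = 10.4979
α = (3/2)·(1 − 4.9713/10.4979) = 0.790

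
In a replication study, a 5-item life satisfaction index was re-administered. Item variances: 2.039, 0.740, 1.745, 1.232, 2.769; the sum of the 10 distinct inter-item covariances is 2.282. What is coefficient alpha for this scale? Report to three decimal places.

α = 0.436

sum of item variances = 2.039 + 0.740 + 1.745 + 1.232 + 2.769 = 8.525
Sum of distinct covariances = 2.282
Var(T) = sum of item variances + 2·Σcov = 8.525 + 2 × 2.282 = 13.089
α = (5/4)·(1 − 8.525/13.089) = 0.436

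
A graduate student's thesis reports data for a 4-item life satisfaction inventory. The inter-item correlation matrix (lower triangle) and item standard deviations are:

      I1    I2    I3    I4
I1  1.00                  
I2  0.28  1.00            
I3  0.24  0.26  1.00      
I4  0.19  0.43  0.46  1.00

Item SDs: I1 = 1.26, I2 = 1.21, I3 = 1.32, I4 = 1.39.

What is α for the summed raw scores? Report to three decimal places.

α = 0.644

Σσ²ᵢ = 1.26² + 1.21² + 1.32² + 1.39² = 6.7262
Covariances σ_ij = r_ij · s_i · s_j:
  σ(I1,I2) = 0.28 × 1.26 × 1.21 = 0.4269
  σ(I1,I3) = 0.24 × 1.26 × 1.32 = 0.3992
  σ(I1,I4) = 0.19 × 1.26 × 1.39 = 0.3328
  σ(I2,I3) = 0.26 × 1.21 × 1.32 = 0.4153
  σ(I2,I4) = 0.43 × 1.21 × 1.39 = 0.7232
  σ(I3,I4) = 0.46 × 1.32 × 1.39 = 0.8440
σ²_T = Σσ²ᵢ + 2·Σσ_ij = 6.7262 + 2 × 3.1414 = 13.0090
α = (4/3)·(1 − 6.7262/13.0090) = 0.644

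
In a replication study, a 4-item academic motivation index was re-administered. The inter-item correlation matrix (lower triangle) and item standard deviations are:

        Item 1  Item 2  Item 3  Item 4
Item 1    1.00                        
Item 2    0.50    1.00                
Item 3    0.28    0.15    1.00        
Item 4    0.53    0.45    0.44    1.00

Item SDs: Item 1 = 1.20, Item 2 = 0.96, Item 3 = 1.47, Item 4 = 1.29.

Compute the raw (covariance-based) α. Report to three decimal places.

Σσ²ᵢ = 1.20² + 0.96² + 1.47² + 1.29² = 6.1866
Covariances σ_ij = r_ij · s_i · s_j:
  σ(Item 1,Item 2) = 0.50 × 1.20 × 0.96 = 0.5760
  σ(Item 1,Item 3) = 0.28 × 1.20 × 1.47 = 0.4939
  σ(Item 1,Item 4) = 0.53 × 1.20 × 1.29 = 0.8204
  σ(Item 2,Item 3) = 0.15 × 0.96 × 1.47 = 0.2117
  σ(Item 2,Item 4) = 0.45 × 0.96 × 1.29 = 0.5573
  σ(Item 3,Item 4) = 0.44 × 1.47 × 1.29 = 0.8344
σ²_T = Σσ²ᵢ + 2·Σσ_ij = 6.1866 + 2 × 3.4937 = 13.1740
α = (4/3)·(1 − 6.1866/13.1740) = 0.707

α = 0.707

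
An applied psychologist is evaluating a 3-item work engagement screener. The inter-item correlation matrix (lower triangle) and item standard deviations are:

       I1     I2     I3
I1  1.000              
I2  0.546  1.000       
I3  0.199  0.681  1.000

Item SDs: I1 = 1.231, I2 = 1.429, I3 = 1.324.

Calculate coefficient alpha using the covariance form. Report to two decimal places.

coefficient alpha = 0.74

Σσ²ᵢ = 1.231² + 1.429² + 1.324² = 5.3104
Covariances σ_ij = r_ij · s_i · s_j:
  σ(I1,I2) = 0.546 × 1.231 × 1.429 = 0.9605
  σ(I1,I3) = 0.199 × 1.231 × 1.324 = 0.3243
  σ(I2,I3) = 0.681 × 1.429 × 1.324 = 1.2884
σ²_T = Σσ²ᵢ + 2·Σσ_ij = 5.3104 + 2 × 2.5732 = 10.4568
α = (3/2)·(1 − 5.3104/10.4568) = 0.74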